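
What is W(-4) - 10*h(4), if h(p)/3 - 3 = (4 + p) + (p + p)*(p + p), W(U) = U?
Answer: -2254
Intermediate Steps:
h(p) = 21 + 3*p + 12*p² (h(p) = 9 + 3*((4 + p) + (p + p)*(p + p)) = 9 + 3*((4 + p) + (2*p)*(2*p)) = 9 + 3*((4 + p) + 4*p²) = 9 + 3*(4 + p + 4*p²) = 9 + (12 + 3*p + 12*p²) = 21 + 3*p + 12*p²)
W(-4) - 10*h(4) = -4 - 10*(21 + 3*4 + 12*4²) = -4 - 10*(21 + 12 + 12*16) = -4 - 10*(21 + 12 + 192) = -4 - 10*225 = -4 - 2250 = -2254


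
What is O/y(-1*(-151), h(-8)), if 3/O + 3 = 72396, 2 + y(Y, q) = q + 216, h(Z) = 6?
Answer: 1/5308820 ≈ 1.8837e-7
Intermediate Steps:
y(Y, q) = 214 + q (y(Y, q) = -2 + (q + 216) = -2 + (216 + q) = 214 + q)
O = 1/24131 (O = 3/(-3 + 72396) = 3/72393 = 3*(1/72393) = 1/24131 ≈ 4.1440e-5)
O/y(-1*(-151), h(-8)) = 1/(24131*(214 + 6)) = (1/24131)/220 = (1/24131)*(1/220) = 1/5308820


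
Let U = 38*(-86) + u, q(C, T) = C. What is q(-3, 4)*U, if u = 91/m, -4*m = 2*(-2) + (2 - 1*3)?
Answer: 47928/5 ≈ 9585.6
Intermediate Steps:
m = 5/4 (m = -(2*(-2) + (2 - 1*3))/4 = -(-4 + (2 - 3))/4 = -(-4 - 1)/4 = -¼*(-5) = 5/4 ≈ 1.2500)
u = 364/5 (u = 91/(5/4) = 91*(⅘) = 364/5 ≈ 72.800)
U = -15976/5 (U = 38*(-86) + 364/5 = -3268 + 364/5 = -15976/5 ≈ -3195.2)
q(-3, 4)*U = -3*(-15976/5) = 47928/5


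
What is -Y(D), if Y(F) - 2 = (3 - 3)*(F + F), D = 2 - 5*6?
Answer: -2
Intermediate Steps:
D = -28 (D = 2 - 30 = -28)
Y(F) = 2 (Y(F) = 2 + (3 - 3)*(F + F) = 2 + 0*(2*F) = 2 + 0 = 2)
-Y(D) = -1*2 = -2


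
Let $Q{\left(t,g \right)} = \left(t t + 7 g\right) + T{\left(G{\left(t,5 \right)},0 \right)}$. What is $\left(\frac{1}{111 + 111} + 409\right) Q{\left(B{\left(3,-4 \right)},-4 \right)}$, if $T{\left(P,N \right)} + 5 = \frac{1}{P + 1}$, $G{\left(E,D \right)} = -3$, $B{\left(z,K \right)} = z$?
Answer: $- \frac{4449151}{444} \approx -10021.0$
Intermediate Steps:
$T{\left(P,N \right)} = -5 + \frac{1}{1 + P}$ ($T{\left(P,N \right)} = -5 + \frac{1}{P + 1} = -5 + \frac{1}{1 + P}$)
$Q{\left(t,g \right)} = - \frac{11}{2} + t^{2} + 7 g$ ($Q{\left(t,g \right)} = \left(t t + 7 g\right) + \frac{-4 - -15}{1 - 3} = \left(t^{2} + 7 g\right) + \frac{-4 + 15}{-2} = \left(t^{2} + 7 g\right) - \frac{11}{2} = - \frac{11}{2} + t^{2} + 7 g$)
$\left(\frac{1}{111 + 111} + 409\right) Q{\left(B{\left(3,-4 \right)},-4 \right)} = \left(\frac{1}{111 + 111} + 409\right) \left(- \frac{11}{2} + 3^{2} + 7 \left(-4\right)\right) = \left(\frac{1}{222} + 409\right) \left(- \frac{11}{2} + 9 - 28\right) = \left(\frac{1}{222} + 409\right) \left(- \frac{49}{2}\right) = \frac{90799}{222} \left(- \frac{49}{2}\right) = - \frac{4449151}{444}$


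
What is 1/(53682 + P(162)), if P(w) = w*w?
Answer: 1/79926 ≈ 1.2512e-5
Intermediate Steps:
P(w) = w²
1/(53682 + P(162)) = 1/(53682 + 162²) = 1/(53682 + 26244) = 1/79926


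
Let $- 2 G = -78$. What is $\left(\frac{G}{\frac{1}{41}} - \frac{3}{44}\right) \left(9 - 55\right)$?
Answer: $- \frac{1618119}{22} \approx -73551.0$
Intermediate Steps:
$G = 39$ ($G = \left(- \frac{1}{2}\right) \left(-78\right) = 39$)
$\left(\frac{G}{\frac{1}{41}} - \frac{3}{44}\right) \left(9 - 55\right) = \left(\frac{39}{\frac{1}{41}} - \frac{3}{44}\right) \left(9 - 55\right) = \left(39 \frac{1}{\frac{1}{41}} - \frac{3}{44}\right) \left(-46\right) = \left(39 \cdot 41 - \frac{3}{44}\right) \left(-46\right) = \left(1599 - \frac{3}{44}\right) \left(-46\right) = \frac{70353}{44} \left(-46\right) = - \frac{1618119}{22}$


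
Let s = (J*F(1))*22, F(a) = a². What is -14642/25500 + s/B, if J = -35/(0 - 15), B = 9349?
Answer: -67789529/119199750 ≈ -0.56871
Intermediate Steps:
J = 7/3 (J = -35/(-15) = -35*(-1/15) = 7/3 ≈ 2.3333)
s = 154/3 (s = ((7/3)*1²)*22 = ((7/3)*1)*22 = (7/3)*22 = 154/3 ≈ 51.333)
-14642/25500 + s/B = -14642/25500 + (154/3)/9349 = -14642*1/25500 + (154/3)*(1/9349) = -7321/12750 + 154/28047 = -67789529/119199750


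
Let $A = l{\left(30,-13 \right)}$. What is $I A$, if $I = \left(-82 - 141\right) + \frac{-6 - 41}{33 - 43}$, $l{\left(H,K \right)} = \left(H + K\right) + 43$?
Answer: $-13098$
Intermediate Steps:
$l{\left(H,K \right)} = 43 + H + K$
$A = 60$ ($A = 43 + 30 - 13 = 60$)
$I = - \frac{2183}{10}$ ($I = -223 - \frac{47}{-10} = -223 - - \frac{47}{10} = -223 + \frac{47}{10} = - \frac{2183}{10} \approx -218.3$)
$I A = \left(- \frac{2183}{10}\right) 60 = -13098$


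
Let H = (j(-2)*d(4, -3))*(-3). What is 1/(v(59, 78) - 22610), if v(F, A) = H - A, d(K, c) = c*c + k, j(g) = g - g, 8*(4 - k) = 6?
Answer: -1/22688 ≈ -4.4076e-5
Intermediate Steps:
k = 13/4 (k = 4 - ⅛*6 = 4 - ¾ = 13/4 ≈ 3.2500)
j(g) = 0
d(K, c) = 13/4 + c² (d(K, c) = c*c + 13/4 = c² + 13/4 = 13/4 + c²)
H = 0 (H = (0*(13/4 + (-3)²))*(-3) = (0*(13/4 + 9))*(-3) = (0*(49/4))*(-3) = 0*(-3) = 0)
v(F, A) = -A (v(F, A) = 0 - A = -A)
1/(v(59, 78) - 22610) = 1/(-1*78 - 22610) = 1/(-78 - 22610) = 1/(-22688) = -1/22688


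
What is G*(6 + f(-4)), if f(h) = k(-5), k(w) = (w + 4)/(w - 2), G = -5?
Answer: -215/7 ≈ -30.714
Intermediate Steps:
k(w) = (4 + w)/(-2 + w)
f(h) = ⅐ (f(h) = (4 - 5)/(-2 - 5) = -1/(-7) = -⅐*(-1) = ⅐)
G*(6 + f(-4)) = -5*(6 + ⅐) = -5*43/7 = -215/7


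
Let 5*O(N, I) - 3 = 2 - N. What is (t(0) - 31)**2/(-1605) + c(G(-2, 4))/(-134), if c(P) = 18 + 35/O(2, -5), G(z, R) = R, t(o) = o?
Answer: -83763/71690 ≈ -1.1684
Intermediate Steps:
O(N, I) = 1 - N/5 (O(N, I) = 3/5 + (2 - N)/5 = 3/5 + (2/5 - N/5) = 1 - N/5)
c(P) = 229/3 (c(P) = 18 + 35/(1 - 1/5*2) = 18 + 35/(1 - 2/5) = 18 + 35/(3/5) = 18 + 35*(5/3) = 18 + 175/3 = 229/3)
(t(0) - 31)**2/(-1605) + c(G(-2, 4))/(-134) = (0 - 31)**2/(-1605) + (229/3)/(-134) = (-31)**2*(-1/1605) + (229/3)*(-1/134) = 961*(-1/1605) - 229/402 = -961/1605 - 229/402 = -83763/71690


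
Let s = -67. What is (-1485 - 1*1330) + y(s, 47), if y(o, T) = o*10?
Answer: -3485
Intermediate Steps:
y(o, T) = 10*o
(-1485 - 1*1330) + y(s, 47) = (-1485 - 1*1330) + 10*(-67) = (-1485 - 1330) - 670 = -2815 - 670 = -3485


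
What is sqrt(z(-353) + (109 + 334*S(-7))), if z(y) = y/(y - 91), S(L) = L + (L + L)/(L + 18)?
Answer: I*sqrt(15822569037)/2442 ≈ 51.51*I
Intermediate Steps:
S(L) = L + 2*L/(18 + L) (S(L) = L + (2*L)/(18 + L) = L + 2*L/(18 + L))
z(y) = y/(-91 + y)
sqrt(z(-353) + (109 + 334*S(-7))) = sqrt(-353/(-91 - 353) + (109 + 334*(-7*(20 - 7)/(18 - 7)))) = sqrt(-353/(-444) + (109 + 334*(-7*13/11))) = sqrt(-353*(-1/444) + (109 + 334*(-7*1/11*13))) = sqrt(353/444 + (109 + 334*(-91/11))) = sqrt(353/444 + (109 - 30394/11)) = sqrt(353/444 - 29195/11) = sqrt(-12958697/4884) = I*sqrt(15822569037)/2442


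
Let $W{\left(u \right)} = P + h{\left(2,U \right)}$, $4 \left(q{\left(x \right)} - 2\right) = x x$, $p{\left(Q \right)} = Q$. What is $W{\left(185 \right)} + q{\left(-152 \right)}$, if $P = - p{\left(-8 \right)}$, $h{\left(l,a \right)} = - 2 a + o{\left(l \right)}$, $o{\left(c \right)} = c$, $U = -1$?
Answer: $5790$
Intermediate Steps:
$q{\left(x \right)} = 2 + \frac{x^{2}}{4}$ ($q{\left(x \right)} = 2 + \frac{x x}{4} = 2 + \frac{x^{2}}{4}$)
$h{\left(l,a \right)} = l - 2 a$ ($h{\left(l,a \right)} = - 2 a + l = l - 2 a$)
$P = 8$ ($P = \left(-1\right) \left(-8\right) = 8$)
$W{\left(u \right)} = 12$ ($W{\left(u \right)} = 8 + \left(2 - -2\right) = 8 + \left(2 + 2\right) = 8 + 4 = 12$)
$W{\left(185 \right)} + q{\left(-152 \right)} = 12 + \left(2 + \frac{\left(-152\right)^{2}}{4}\right) = 12 + \left(2 + \frac{1}{4} \cdot 23104\right) = 12 + \left(2 + 5776\right) = 12 + 5778 = 5790$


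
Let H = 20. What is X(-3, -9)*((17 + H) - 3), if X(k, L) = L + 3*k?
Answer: -612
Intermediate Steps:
X(-3, -9)*((17 + H) - 3) = (-9 + 3*(-3))*((17 + 20) - 3) = (-9 - 9)*(37 - 3) = -18*34 = -612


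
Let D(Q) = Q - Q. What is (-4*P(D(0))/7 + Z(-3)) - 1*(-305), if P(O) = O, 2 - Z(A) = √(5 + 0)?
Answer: 307 - √5 ≈ 304.76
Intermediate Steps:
Z(A) = 2 - √5 (Z(A) = 2 - √(5 + 0) = 2 - √5)
D(Q) = 0
(-4*P(D(0))/7 + Z(-3)) - 1*(-305) = (-0/7 + (2 - √5)) - 1*(-305) = (-0/7 + (2 - √5)) + 305 = (-4*0 + (2 - √5)) + 305 = (0 + (2 - √5)) + 305 = (2 - √5) + 305 = 307 - √5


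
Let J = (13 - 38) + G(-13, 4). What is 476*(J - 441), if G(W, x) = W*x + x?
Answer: -244664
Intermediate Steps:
G(W, x) = x + W*x
J = -73 (J = (13 - 38) + 4*(1 - 13) = -25 + 4*(-12) = -25 - 48 = -73)
476*(J - 441) = 476*(-73 - 441) = 476*(-514) = -244664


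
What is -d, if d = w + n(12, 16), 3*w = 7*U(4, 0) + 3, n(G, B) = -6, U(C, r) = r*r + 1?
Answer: 8/3 ≈ 2.6667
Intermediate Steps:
U(C, r) = 1 + r**2 (U(C, r) = r**2 + 1 = 1 + r**2)
w = 10/3 (w = (7*(1 + 0**2) + 3)/3 = (7*(1 + 0) + 3)/3 = (7*1 + 3)/3 = (7 + 3)/3 = (1/3)*10 = 10/3 ≈ 3.3333)
d = -8/3 (d = 10/3 - 6 = -8/3 ≈ -2.6667)
-d = -1*(-8/3) = 8/3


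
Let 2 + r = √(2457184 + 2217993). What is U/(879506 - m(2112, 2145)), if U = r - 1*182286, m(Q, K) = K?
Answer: -182288/877361 + √4675177/877361 ≈ -0.20530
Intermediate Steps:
r = -2 + √4675177 (r = -2 + √(2457184 + 2217993) = -2 + √4675177 ≈ 2160.2)
U = -182288 + √4675177 (U = (-2 + √4675177) - 1*182286 = (-2 + √4675177) - 182286 = -182288 + √4675177 ≈ -1.8013e+5)
U/(879506 - m(2112, 2145)) = (-182288 + √4675177)/(879506 - 1*2145) = (-182288 + √4675177)/(879506 - 2145) = (-182288 + √4675177)/877361 = (-182288 + √4675177)*(1/877361) = -182288/877361 + √4675177/877361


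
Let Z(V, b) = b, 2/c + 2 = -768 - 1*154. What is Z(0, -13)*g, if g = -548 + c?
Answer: 3291301/462 ≈ 7124.0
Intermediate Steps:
c = -1/462 (c = 2/(-2 + (-768 - 1*154)) = 2/(-2 + (-768 - 154)) = 2/(-2 - 922) = 2/(-924) = 2*(-1/924) = -1/462 ≈ -0.0021645)
g = -253177/462 (g = -548 - 1/462 = -253177/462 ≈ -548.00)
Z(0, -13)*g = -13*(-253177/462) = 3291301/462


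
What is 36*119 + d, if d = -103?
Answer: 4181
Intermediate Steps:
36*119 + d = 36*119 - 103 = 4284 - 103 = 4181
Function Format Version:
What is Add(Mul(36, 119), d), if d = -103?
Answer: 4181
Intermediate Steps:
Add(Mul(36, 119), d) = Add(Mul(36, 119), -103) = Add(4284, -103) = 4181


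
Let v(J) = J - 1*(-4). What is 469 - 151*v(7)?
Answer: -1192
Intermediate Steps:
v(J) = 4 + J (v(J) = J + 4 = 4 + J)
469 - 151*v(7) = 469 - 151*(4 + 7) = 469 - 151*11 = 469 - 1661 = -1192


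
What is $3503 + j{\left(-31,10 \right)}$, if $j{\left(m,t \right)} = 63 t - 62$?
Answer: $4071$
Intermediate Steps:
$j{\left(m,t \right)} = -62 + 63 t$
$3503 + j{\left(-31,10 \right)} = 3503 + \left(-62 + 63 \cdot 10\right) = 3503 + \left(-62 + 630\right) = 3503 + 568 = 4071$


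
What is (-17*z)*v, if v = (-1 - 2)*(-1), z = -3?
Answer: 153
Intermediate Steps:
v = 3 (v = -3*(-1) = 3)
(-17*z)*v = -17*(-3)*3 = 51*3 = 153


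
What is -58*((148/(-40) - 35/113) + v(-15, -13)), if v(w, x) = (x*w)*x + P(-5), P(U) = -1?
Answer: 83236119/565 ≈ 1.4732e+5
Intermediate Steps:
v(w, x) = -1 + w*x**2 (v(w, x) = (x*w)*x - 1 = (w*x)*x - 1 = w*x**2 - 1 = -1 + w*x**2)
-58*((148/(-40) - 35/113) + v(-15, -13)) = -58*((148/(-40) - 35/113) + (-1 - 15*(-13)**2)) = -58*((148*(-1/40) - 35*1/113) + (-1 - 15*169)) = -58*((-37/10 - 35/113) + (-1 - 2535)) = -58*(-4531/1130 - 2536) = -58*(-2870211/1130) = 83236119/565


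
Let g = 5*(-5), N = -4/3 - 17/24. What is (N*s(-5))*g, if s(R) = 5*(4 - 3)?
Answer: 6125/24 ≈ 255.21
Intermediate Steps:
s(R) = 5 (s(R) = 5*1 = 5)
N = -49/24 (N = -4*1/3 - 17*1/24 = -4/3 - 17/24 = -49/24 ≈ -2.0417)
g = -25
(N*s(-5))*g = -49/24*5*(-25) = -245/24*(-25) = 6125/24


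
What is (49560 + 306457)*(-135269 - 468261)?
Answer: -214866940010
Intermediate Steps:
(49560 + 306457)*(-135269 - 468261) = 356017*(-603530) = -214866940010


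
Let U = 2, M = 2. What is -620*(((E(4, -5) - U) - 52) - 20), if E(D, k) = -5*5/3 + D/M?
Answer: 149420/3 ≈ 49807.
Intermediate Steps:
E(D, k) = -25/3 + D/2 (E(D, k) = -5*5/3 + D/2 = -25*1/3 + D*(1/2) = -25/3 + D/2)
-620*(((E(4, -5) - U) - 52) - 20) = -620*((((-25/3 + (1/2)*4) - 1*2) - 52) - 20) = -620*((((-25/3 + 2) - 2) - 52) - 20) = -620*(((-19/3 - 2) - 52) - 20) = -620*((-25/3 - 52) - 20) = -620*(-181/3 - 20) = -620*(-241/3) = 149420/3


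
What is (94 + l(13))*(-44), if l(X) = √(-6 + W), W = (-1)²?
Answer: -4136 - 44*I*√5 ≈ -4136.0 - 98.387*I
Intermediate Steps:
W = 1
l(X) = I*√5 (l(X) = √(-6 + 1) = √(-5) = I*√5)
(94 + l(13))*(-44) = (94 + I*√5)*(-44) = -4136 - 44*I*√5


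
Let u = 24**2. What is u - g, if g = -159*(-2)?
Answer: 258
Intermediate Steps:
u = 576
g = 318
u - g = 576 - 1*318 = 576 - 318 = 258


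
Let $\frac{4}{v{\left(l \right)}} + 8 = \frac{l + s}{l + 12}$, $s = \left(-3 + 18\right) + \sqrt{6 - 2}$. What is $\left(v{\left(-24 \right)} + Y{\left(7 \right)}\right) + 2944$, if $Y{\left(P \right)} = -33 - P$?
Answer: $\frac{258408}{89} \approx 2903.5$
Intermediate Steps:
$s = 17$ ($s = 15 + \sqrt{4} = 15 + 2 = 17$)
$v{\left(l \right)} = \frac{4}{-8 + \frac{17 + l}{12 + l}}$ ($v{\left(l \right)} = \frac{4}{-8 + \frac{l + 17}{l + 12}} = \frac{4}{-8 + \frac{17 + l}{12 + l}}$)
$\left(v{\left(-24 \right)} + Y{\left(7 \right)}\right) + 2944 = \left(\frac{4 \left(-12 - -24\right)}{79 + 7 \left(-24\right)} - 40\right) + 2944 = \left(\frac{4 \left(-12 + 24\right)}{79 - 168} - 40\right) + 2944 = \left(4 \frac{1}{-89} \cdot 12 - 40\right) + 2944 = \left(4 \left(- \frac{1}{89}\right) 12 - 40\right) + 2944 = \left(- \frac{48}{89} - 40\right) + 2944 = - \frac{3608}{89} + 2944 = \frac{258408}{89}$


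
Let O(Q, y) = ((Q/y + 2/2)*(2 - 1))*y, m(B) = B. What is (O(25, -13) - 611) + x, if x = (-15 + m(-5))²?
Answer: -199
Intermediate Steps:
x = 400 (x = (-15 - 5)² = (-20)² = 400)
O(Q, y) = y*(1 + Q/y) (O(Q, y) = ((Q/y + 2*(½))*1)*y = ((Q/y + 1)*1)*y = ((1 + Q/y)*1)*y = (1 + Q/y)*y = y*(1 + Q/y))
(O(25, -13) - 611) + x = ((25 - 13) - 611) + 400 = (12 - 611) + 400 = -599 + 400 = -199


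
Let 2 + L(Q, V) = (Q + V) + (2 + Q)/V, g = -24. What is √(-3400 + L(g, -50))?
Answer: I*√86889/5 ≈ 58.954*I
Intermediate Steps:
L(Q, V) = -2 + Q + V + (2 + Q)/V (L(Q, V) = -2 + ((Q + V) + (2 + Q)/V) = -2 + (Q + V + (2 + Q)/V) = -2 + Q + V + (2 + Q)/V)
√(-3400 + L(g, -50)) = √(-3400 + (2 - 24 - 50*(-2 - 24 - 50))/(-50)) = √(-3400 - (2 - 24 - 50*(-76))/50) = √(-3400 - (2 - 24 + 3800)/50) = √(-3400 - 1/50*3778) = √(-3400 - 1889/25) = √(-86889/25) = I*√86889/5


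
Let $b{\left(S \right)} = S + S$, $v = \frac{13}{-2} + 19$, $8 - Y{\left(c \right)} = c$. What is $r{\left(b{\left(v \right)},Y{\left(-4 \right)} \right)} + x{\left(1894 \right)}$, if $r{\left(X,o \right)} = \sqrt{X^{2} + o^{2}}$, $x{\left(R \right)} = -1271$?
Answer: $-1271 + \sqrt{769} \approx -1243.3$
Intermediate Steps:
$Y{\left(c \right)} = 8 - c$
$v = \frac{25}{2}$ ($v = 13 \left(- \frac{1}{2}\right) + 19 = - \frac{13}{2} + 19 = \frac{25}{2} \approx 12.5$)
$b{\left(S \right)} = 2 S$
$r{\left(b{\left(v \right)},Y{\left(-4 \right)} \right)} + x{\left(1894 \right)} = \sqrt{\left(2 \cdot \frac{25}{2}\right)^{2} + \left(8 - -4\right)^{2}} - 1271 = \sqrt{25^{2} + \left(8 + 4\right)^{2}} - 1271 = \sqrt{625 + 12^{2}} - 1271 = \sqrt{625 + 144} - 1271 = \sqrt{769} - 1271 = -1271 + \sqrt{769}$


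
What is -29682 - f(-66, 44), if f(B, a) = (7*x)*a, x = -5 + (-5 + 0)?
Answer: -26602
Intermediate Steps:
x = -10 (x = -5 - 5 = -10)
f(B, a) = -70*a (f(B, a) = (7*(-10))*a = -70*a)
-29682 - f(-66, 44) = -29682 - (-70)*44 = -29682 - 1*(-3080) = -29682 + 3080 = -26602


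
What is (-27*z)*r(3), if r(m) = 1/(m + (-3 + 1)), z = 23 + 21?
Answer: -1188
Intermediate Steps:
z = 44
r(m) = 1/(-2 + m) (r(m) = 1/(m - 2) = 1/(-2 + m))
(-27*z)*r(3) = (-27*44)/(-2 + 3) = -1188/1 = -1188*1 = -1188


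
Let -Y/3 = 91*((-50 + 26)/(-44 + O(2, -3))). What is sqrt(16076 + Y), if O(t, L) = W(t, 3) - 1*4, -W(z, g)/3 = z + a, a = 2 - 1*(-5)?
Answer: 2*sqrt(99929)/5 ≈ 126.45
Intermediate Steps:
a = 7 (a = 2 + 5 = 7)
W(z, g) = -21 - 3*z (W(z, g) = -3*(z + 7) = -3*(7 + z) = -21 - 3*z)
O(t, L) = -25 - 3*t (O(t, L) = (-21 - 3*t) - 1*4 = (-21 - 3*t) - 4 = -25 - 3*t)
Y = -2184/25 (Y = -273*(-50 + 26)/(-44 + (-25 - 3*2)) = -273*(-24/(-44 + (-25 - 6))) = -273*(-24/(-44 - 31)) = -273*(-24/(-75)) = -273*(-24*(-1/75)) = -273*8/25 = -3*728/25 = -2184/25 ≈ -87.360)
sqrt(16076 + Y) = sqrt(16076 - 2184/25) = sqrt(399716/25) = 2*sqrt(99929)/5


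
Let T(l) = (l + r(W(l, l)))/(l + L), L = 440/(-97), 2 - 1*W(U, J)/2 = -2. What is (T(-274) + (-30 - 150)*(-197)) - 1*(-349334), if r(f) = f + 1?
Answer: 10396389997/27018 ≈ 3.8480e+5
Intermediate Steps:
W(U, J) = 8 (W(U, J) = 4 - 2*(-2) = 4 + 4 = 8)
L = -440/97 (L = 440*(-1/97) = -440/97 ≈ -4.5361)
r(f) = 1 + f
T(l) = (9 + l)/(-440/97 + l) (T(l) = (l + (1 + 8))/(l - 440/97) = (l + 9)/(-440/97 + l) = (9 + l)/(-440/97 + l))
(T(-274) + (-30 - 150)*(-197)) - 1*(-349334) = (97*(9 - 274)/(-440 + 97*(-274)) + (-30 - 150)*(-197)) - 1*(-349334) = (97*(-265)/(-440 - 26578) - 180*(-197)) + 349334 = (97*(-265)/(-27018) + 35460) + 349334 = (97*(-1/27018)*(-265) + 35460) + 349334 = (25705/27018 + 35460) + 349334 = 958083985/27018 + 349334 = 10396389997/27018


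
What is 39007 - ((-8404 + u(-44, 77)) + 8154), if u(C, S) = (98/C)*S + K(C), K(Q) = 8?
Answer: 78841/2 ≈ 39421.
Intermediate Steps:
u(C, S) = 8 + 98*S/C (u(C, S) = (98/C)*S + 8 = 98*S/C + 8 = 8 + 98*S/C)
39007 - ((-8404 + u(-44, 77)) + 8154) = 39007 - ((-8404 + (8 + 98*77/(-44))) + 8154) = 39007 - ((-8404 + (8 + 98*77*(-1/44))) + 8154) = 39007 - ((-8404 + (8 - 343/2)) + 8154) = 39007 - ((-8404 - 327/2) + 8154) = 39007 - (-17135/2 + 8154) = 39007 - 1*(-827/2) = 39007 + 827/2 = 78841/2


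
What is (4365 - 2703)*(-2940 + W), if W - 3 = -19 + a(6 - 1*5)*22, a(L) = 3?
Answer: -4803180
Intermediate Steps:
W = 50 (W = 3 + (-19 + 3*22) = 3 + (-19 + 66) = 3 + 47 = 50)
(4365 - 2703)*(-2940 + W) = (4365 - 2703)*(-2940 + 50) = 1662*(-2890) = -4803180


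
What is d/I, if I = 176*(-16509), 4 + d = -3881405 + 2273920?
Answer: 1607489/2905584 ≈ 0.55324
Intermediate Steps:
d = -1607489 (d = -4 + (-3881405 + 2273920) = -4 - 1607485 = -1607489)
I = -2905584
d/I = -1607489/(-2905584) = -1607489*(-1/2905584) = 1607489/2905584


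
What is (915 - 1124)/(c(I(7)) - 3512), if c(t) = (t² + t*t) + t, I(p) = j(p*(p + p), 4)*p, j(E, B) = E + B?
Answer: -209/1016794 ≈ -0.00020555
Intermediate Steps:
j(E, B) = B + E
I(p) = p*(4 + 2*p²) (I(p) = (4 + p*(p + p))*p = (4 + p*(2*p))*p = (4 + 2*p²)*p = p*(4 + 2*p²))
c(t) = t + 2*t² (c(t) = (t² + t²) + t = 2*t² + t = t + 2*t²)
(915 - 1124)/(c(I(7)) - 3512) = (915 - 1124)/((2*7*(2 + 7²))*(1 + 2*(2*7*(2 + 7²))) - 3512) = -209/((2*7*(2 + 49))*(1 + 2*(2*7*(2 + 49))) - 3512) = -209/((2*7*51)*(1 + 2*(2*7*51)) - 3512) = -209/(714*(1 + 2*714) - 3512) = -209/(714*(1 + 1428) - 3512) = -209/(714*1429 - 3512) = -209/(1020306 - 3512) = -209/1016794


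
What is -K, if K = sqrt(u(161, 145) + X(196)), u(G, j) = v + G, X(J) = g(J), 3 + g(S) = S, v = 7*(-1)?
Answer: -sqrt(347) ≈ -18.628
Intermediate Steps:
v = -7
g(S) = -3 + S
X(J) = -3 + J
u(G, j) = -7 + G
K = sqrt(347) (K = sqrt((-7 + 161) + (-3 + 196)) = sqrt(154 + 193) = sqrt(347) ≈ 18.628)
-K = -sqrt(347)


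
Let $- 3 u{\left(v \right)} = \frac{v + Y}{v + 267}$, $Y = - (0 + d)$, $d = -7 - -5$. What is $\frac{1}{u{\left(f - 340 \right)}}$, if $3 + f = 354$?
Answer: $- \frac{834}{13} \approx -64.154$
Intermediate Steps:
$f = 351$ ($f = -3 + 354 = 351$)
$d = -2$ ($d = -7 + 5 = -2$)
$Y = 2$ ($Y = - (0 - 2) = \left(-1\right) \left(-2\right) = 2$)
$u{\left(v \right)} = - \frac{2 + v}{3 \left(267 + v\right)}$ ($u{\left(v \right)} = - \frac{\left(v + 2\right) \frac{1}{v + 267}}{3} = - \frac{\left(2 + v\right) \frac{1}{267 + v}}{3} = - \frac{\frac{1}{267 + v} \left(2 + v\right)}{3} = - \frac{2 + v}{3 \left(267 + v\right)}$)
$\frac{1}{u{\left(f - 340 \right)}} = \frac{1}{\frac{1}{3} \frac{1}{267 + \left(351 - 340\right)} \left(-2 - \left(351 - 340\right)\right)} = \frac{1}{\frac{1}{3} \frac{1}{267 + 11} \left(-2 - 11\right)} = \frac{1}{\frac{1}{3} \cdot \frac{1}{278} \left(-2 - 11\right)} = \frac{1}{\frac{1}{3} \cdot \frac{1}{278} \left(-13\right)} = \frac{1}{- \frac{13}{834}} = - \frac{834}{13}$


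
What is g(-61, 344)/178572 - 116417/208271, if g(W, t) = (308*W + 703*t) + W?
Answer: 3664582267/5313052716 ≈ 0.68973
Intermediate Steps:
g(W, t) = 309*W + 703*t
g(-61, 344)/178572 - 116417/208271 = (309*(-61) + 703*344)/178572 - 116417/208271 = (-18849 + 241832)*(1/178572) - 116417*1/208271 = 222983*(1/178572) - 16631/29753 = 222983/178572 - 16631/29753 = 3664582267/5313052716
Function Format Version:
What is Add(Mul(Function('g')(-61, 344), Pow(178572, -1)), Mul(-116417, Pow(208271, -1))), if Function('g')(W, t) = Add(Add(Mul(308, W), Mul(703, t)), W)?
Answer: Rational(3664582267, 5313052716) ≈ 0.68973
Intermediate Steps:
Function('g')(W, t) = Add(Mul(309, W), Mul(703, t))
Add(Mul(Function('g')(-61, 344), Pow(178572, -1)), Mul(-116417, Pow(208271, -1))) = Add(Mul(Add(Mul(309, -61), Mul(703, 344)), Pow(178572, -1)), Mul(-116417, Pow(208271, -1))) = Add(Mul(Add(-18849, 241832), Rational(1, 178572)), Mul(-116417, Rational(1, 208271))) = Add(Mul(222983, Rational(1, 178572)), Rational(-16631, 29753)) = Add(Rational(222983, 178572), Rational(-16631, 29753)) = Rational(3664582267, 5313052716)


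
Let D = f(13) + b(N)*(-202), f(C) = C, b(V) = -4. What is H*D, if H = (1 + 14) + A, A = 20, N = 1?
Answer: 28735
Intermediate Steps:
H = 35 (H = (1 + 14) + 20 = 15 + 20 = 35)
D = 821 (D = 13 - 4*(-202) = 13 + 808 = 821)
H*D = 35*821 = 28735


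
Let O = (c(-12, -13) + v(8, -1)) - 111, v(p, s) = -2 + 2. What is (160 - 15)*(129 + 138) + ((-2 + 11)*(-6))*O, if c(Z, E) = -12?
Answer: 45357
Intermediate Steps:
v(p, s) = 0
O = -123 (O = (-12 + 0) - 111 = -12 - 111 = -123)
(160 - 15)*(129 + 138) + ((-2 + 11)*(-6))*O = (160 - 15)*(129 + 138) + ((-2 + 11)*(-6))*(-123) = 145*267 + (9*(-6))*(-123) = 38715 - 54*(-123) = 38715 + 6642 = 45357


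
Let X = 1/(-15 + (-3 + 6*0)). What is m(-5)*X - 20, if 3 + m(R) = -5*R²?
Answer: -116/9 ≈ -12.889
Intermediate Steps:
m(R) = -3 - 5*R²
X = -1/18 (X = 1/(-15 + (-3 + 0)) = 1/(-15 - 3) = 1/(-18) = -1/18 ≈ -0.055556)
m(-5)*X - 20 = (-3 - 5*(-5)²)*(-1/18) - 20 = (-3 - 5*25)*(-1/18) - 20 = (-3 - 125)*(-1/18) - 20 = -128*(-1/18) - 20 = 64/9 - 20 = -116/9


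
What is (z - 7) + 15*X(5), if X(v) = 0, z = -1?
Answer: -8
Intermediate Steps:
(z - 7) + 15*X(5) = (-1 - 7) + 15*0 = -8 + 0 = -8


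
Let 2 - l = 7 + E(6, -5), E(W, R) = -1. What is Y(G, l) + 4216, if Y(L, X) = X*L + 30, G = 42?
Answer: 4078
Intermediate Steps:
l = -4 (l = 2 - (7 - 1) = 2 - 1*6 = 2 - 6 = -4)
Y(L, X) = 30 + L*X (Y(L, X) = L*X + 30 = 30 + L*X)
Y(G, l) + 4216 = (30 + 42*(-4)) + 4216 = (30 - 168) + 4216 = -138 + 4216 = 4078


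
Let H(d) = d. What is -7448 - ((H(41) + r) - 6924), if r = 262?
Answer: -827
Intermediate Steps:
-7448 - ((H(41) + r) - 6924) = -7448 - ((41 + 262) - 6924) = -7448 - (303 - 6924) = -7448 - 1*(-6621) = -7448 + 6621 = -827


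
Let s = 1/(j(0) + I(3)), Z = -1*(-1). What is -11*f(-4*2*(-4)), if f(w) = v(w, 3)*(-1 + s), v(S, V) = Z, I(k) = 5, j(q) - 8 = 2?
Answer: 154/15 ≈ 10.267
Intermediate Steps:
Z = 1
j(q) = 10 (j(q) = 8 + 2 = 10)
v(S, V) = 1
s = 1/15 (s = 1/(10 + 5) = 1/15 ≈ 0.066667)
f(w) = -14/15 (f(w) = 1*(-1 + 1/15) = 1*(-14/15) = -14/15)
-11*f(-4*2*(-4)) = -11*(-14/15) = 154/15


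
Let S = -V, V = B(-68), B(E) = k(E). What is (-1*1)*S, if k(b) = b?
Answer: -68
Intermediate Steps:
B(E) = E
V = -68
S = 68 (S = -1*(-68) = 68)
(-1*1)*S = -1*1*68 = -1*68 = -68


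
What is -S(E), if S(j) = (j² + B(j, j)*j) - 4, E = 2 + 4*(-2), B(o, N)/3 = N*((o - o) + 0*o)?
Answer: -32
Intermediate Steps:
B(o, N) = 0 (B(o, N) = 3*(N*((o - o) + 0*o)) = 3*(N*(0 + 0)) = 3*(N*0) = 3*0 = 0)
E = -6 (E = 2 - 8 = -6)
S(j) = -4 + j² (S(j) = (j² + 0*j) - 4 = (j² + 0) - 4 = j² - 4 = -4 + j²)
-S(E) = -(-4 + (-6)²) = -(-4 + 36) = -1*32 = -32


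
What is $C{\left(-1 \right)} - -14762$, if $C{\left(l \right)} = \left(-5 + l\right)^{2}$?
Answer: $14798$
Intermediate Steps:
$C{\left(-1 \right)} - -14762 = \left(-5 - 1\right)^{2} - -14762 = \left(-6\right)^{2} + 14762 = 36 + 14762 = 14798$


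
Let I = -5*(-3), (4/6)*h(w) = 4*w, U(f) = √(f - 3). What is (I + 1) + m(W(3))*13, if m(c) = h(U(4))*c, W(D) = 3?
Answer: 250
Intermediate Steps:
U(f) = √(-3 + f)
h(w) = 6*w (h(w) = 3*(4*w)/2 = 6*w)
m(c) = 6*c (m(c) = (6*√(-3 + 4))*c = (6*√1)*c = (6*1)*c = 6*c)
I = 15
(I + 1) + m(W(3))*13 = (15 + 1) + (6*3)*13 = 16 + 18*13 = 16 + 234 = 250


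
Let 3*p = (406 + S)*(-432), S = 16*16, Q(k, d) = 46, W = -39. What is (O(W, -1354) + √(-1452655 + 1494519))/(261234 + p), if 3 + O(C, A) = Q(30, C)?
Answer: 43/165906 + √10466/82953 ≈ 0.0014925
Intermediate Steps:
S = 256
O(C, A) = 43 (O(C, A) = -3 + 46 = 43)
p = -95328 (p = ((406 + 256)*(-432))/3 = (662*(-432))/3 = (⅓)*(-285984) = -95328)
(O(W, -1354) + √(-1452655 + 1494519))/(261234 + p) = (43 + √(-1452655 + 1494519))/(261234 - 95328) = (43 + √41864)/165906 = (43 + 2*√10466)*(1/165906) = 43/165906 + √10466/82953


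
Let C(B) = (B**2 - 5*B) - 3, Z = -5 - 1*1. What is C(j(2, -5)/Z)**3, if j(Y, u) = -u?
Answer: 300763/46656 ≈ 6.4464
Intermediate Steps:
Z = -6 (Z = -5 - 1 = -6)
C(B) = -3 + B**2 - 5*B
C(j(2, -5)/Z)**3 = (-3 + (-1*(-5)/(-6))**2 - 5*(-1*(-5))/(-6))**3 = (-3 + (5*(-1/6))**2 - 25*(-1)/6)**3 = (-3 + (-5/6)**2 - 5*(-5/6))**3 = (-3 + 25/36 + 25/6)**3 = (67/36)**3 = 300763/46656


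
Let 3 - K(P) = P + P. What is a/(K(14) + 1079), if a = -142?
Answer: -71/527 ≈ -0.13472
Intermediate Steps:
K(P) = 3 - 2*P (K(P) = 3 - (P + P) = 3 - 2*P)
a/(K(14) + 1079) = -142/((3 - 2*14) + 1079) = -142/((3 - 28) + 1079) = -142/(-25 + 1079) = -142/1054 = -142*1/1054 = -71/527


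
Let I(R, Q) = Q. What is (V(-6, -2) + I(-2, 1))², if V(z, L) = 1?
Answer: 4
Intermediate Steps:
(V(-6, -2) + I(-2, 1))² = (1 + 1)² = 2² = 4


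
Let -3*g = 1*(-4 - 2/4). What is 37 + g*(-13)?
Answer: 35/2 ≈ 17.500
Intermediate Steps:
g = 3/2 (g = -(-4 - 2/4)/3 = -(-4 - 2*1/4)/3 = -(-4 - 1/2)/3 = -(-9)/(3*2) = -1/3*(-9/2) = 3/2 ≈ 1.5000)
37 + g*(-13) = 37 + (3/2)*(-13) = 37 - 39/2 = 35/2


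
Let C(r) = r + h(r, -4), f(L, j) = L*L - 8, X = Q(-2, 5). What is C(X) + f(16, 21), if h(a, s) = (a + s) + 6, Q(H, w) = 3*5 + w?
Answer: 290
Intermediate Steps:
Q(H, w) = 15 + w
X = 20 (X = 15 + 5 = 20)
h(a, s) = 6 + a + s
f(L, j) = -8 + L² (f(L, j) = L² - 8 = -8 + L²)
C(r) = 2 + 2*r (C(r) = r + (6 + r - 4) = r + (2 + r) = 2 + 2*r)
C(X) + f(16, 21) = (2 + 2*20) + (-8 + 16²) = (2 + 40) + (-8 + 256) = 42 + 248 = 290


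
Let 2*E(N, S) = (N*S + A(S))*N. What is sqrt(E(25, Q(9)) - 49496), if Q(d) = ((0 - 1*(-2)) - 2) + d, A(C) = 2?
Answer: I*sqrt(186634)/2 ≈ 216.01*I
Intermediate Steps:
Q(d) = d (Q(d) = ((0 + 2) - 2) + d = (2 - 2) + d = 0 + d = d)
E(N, S) = N*(2 + N*S)/2 (E(N, S) = ((N*S + 2)*N)/2 = ((2 + N*S)*N)/2 = (N*(2 + N*S))/2 = N*(2 + N*S)/2)
sqrt(E(25, Q(9)) - 49496) = sqrt((1/2)*25*(2 + 25*9) - 49496) = sqrt((1/2)*25*(2 + 225) - 49496) = sqrt((1/2)*25*227 - 49496) = sqrt(5675/2 - 49496) = sqrt(-93317/2) = I*sqrt(186634)/2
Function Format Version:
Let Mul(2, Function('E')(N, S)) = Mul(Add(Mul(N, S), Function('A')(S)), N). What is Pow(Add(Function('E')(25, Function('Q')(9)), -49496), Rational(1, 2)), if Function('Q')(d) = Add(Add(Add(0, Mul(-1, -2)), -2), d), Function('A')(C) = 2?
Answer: Mul(Rational(1, 2), I, Pow(186634, Rational(1, 2))) ≈ Mul(216.01, I)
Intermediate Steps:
Function('Q')(d) = d (Function('Q')(d) = Add(Add(Add(0, 2), -2), d) = Add(Add(2, -2), d) = Add(0, d) = d)
Function('E')(N, S) = Mul(Rational(1, 2), N, Add(2, Mul(N, S))) (Function('E')(N, S) = Mul(Rational(1, 2), Mul(Add(Mul(N, S), 2), N)) = Mul(Rational(1, 2), Mul(Add(2, Mul(N, S)), N)) = Mul(Rational(1, 2), Mul(N, Add(2, Mul(N, S)))) = Mul(Rational(1, 2), N, Add(2, Mul(N, S))))
Pow(Add(Function('E')(25, Function('Q')(9)), -49496), Rational(1, 2)) = Pow(Add(Mul(Rational(1, 2), 25, Add(2, Mul(25, 9))), -49496), Rational(1, 2)) = Pow(Add(Mul(Rational(1, 2), 25, Add(2, 225)), -49496), Rational(1, 2)) = Pow(Add(Mul(Rational(1, 2), 25, 227), -49496), Rational(1, 2)) = Pow(Add(Rational(5675, 2), -49496), Rational(1, 2)) = Pow(Rational(-93317, 2), Rational(1, 2)) = Mul(Rational(1, 2), I, Pow(186634, Rational(1, 2)))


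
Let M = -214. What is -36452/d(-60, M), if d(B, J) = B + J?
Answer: 18226/137 ≈ 133.04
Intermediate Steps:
-36452/d(-60, M) = -36452/(-60 - 214) = -36452/(-274) = -36452*(-1/274) = 18226/137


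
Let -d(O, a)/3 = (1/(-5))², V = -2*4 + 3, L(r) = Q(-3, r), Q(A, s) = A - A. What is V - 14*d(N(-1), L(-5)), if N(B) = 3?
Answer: -83/25 ≈ -3.3200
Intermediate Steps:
Q(A, s) = 0
L(r) = 0
V = -5 (V = -8 + 3 = -5)
d(O, a) = -3/25 (d(O, a) = -3*(1/(-5))² = -3*(-⅕)² = -3*1/25 = -3/25)
V - 14*d(N(-1), L(-5)) = -5 - 14*(-3/25) = -5 + 42/25 = -83/25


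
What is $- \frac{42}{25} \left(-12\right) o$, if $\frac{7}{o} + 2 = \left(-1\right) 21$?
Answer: $- \frac{3528}{575} \approx -6.1357$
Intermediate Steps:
$o = - \frac{7}{23}$ ($o = \frac{7}{-2 - 21} = \frac{7}{-23} = 7 \left(- \frac{1}{23}\right) = - \frac{7}{23} \approx -0.30435$)
$- \frac{42}{25} \left(-12\right) o = - \frac{42}{25} \left(-12\right) \left(- \frac{7}{23}\right) = \left(-42\right) \frac{1}{25} \left(-12\right) \left(- \frac{7}{23}\right) = \left(- \frac{42}{25}\right) \left(-12\right) \left(- \frac{7}{23}\right) = \frac{504}{25} \left(- \frac{7}{23}\right) = - \frac{3528}{575}$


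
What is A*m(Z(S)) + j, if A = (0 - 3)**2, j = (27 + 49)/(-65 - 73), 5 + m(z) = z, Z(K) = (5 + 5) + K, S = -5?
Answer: -38/69 ≈ -0.55072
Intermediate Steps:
Z(K) = 10 + K
m(z) = -5 + z
j = -38/69 (j = 76/(-138) = 76*(-1/138) = -38/69 ≈ -0.55072)
A = 9 (A = (-3)**2 = 9)
A*m(Z(S)) + j = 9*(-5 + (10 - 5)) - 38/69 = 9*(-5 + 5) - 38/69 = 9*0 - 38/69 = 0 - 38/69 = -38/69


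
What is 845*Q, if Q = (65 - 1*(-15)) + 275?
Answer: 299975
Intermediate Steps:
Q = 355 (Q = (65 + 15) + 275 = 80 + 275 = 355)
845*Q = 845*355 = 299975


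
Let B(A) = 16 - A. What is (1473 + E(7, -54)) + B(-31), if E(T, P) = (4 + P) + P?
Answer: 1416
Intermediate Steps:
E(T, P) = 4 + 2*P
(1473 + E(7, -54)) + B(-31) = (1473 + (4 + 2*(-54))) + (16 - 1*(-31)) = (1473 + (4 - 108)) + (16 + 31) = (1473 - 104) + 47 = 1369 + 47 = 1416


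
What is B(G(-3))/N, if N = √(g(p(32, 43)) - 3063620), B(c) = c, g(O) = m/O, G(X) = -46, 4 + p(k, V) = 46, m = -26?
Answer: 46*I*√1351056693/64336033 ≈ 0.026281*I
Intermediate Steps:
p(k, V) = 42 (p(k, V) = -4 + 46 = 42)
g(O) = -26/O
N = I*√1351056693/21 (N = √(-26/42 - 3063620) = √(-26*1/42 - 3063620) = √(-13/21 - 3063620) = √(-64336033/21) = I*√1351056693/21 ≈ 1750.3*I)
B(G(-3))/N = -46*(-I*√1351056693/64336033) = -(-46)*I*√1351056693/64336033 = 46*I*√1351056693/64336033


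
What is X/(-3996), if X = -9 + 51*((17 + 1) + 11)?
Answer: -245/666 ≈ -0.36787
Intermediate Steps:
X = 1470 (X = -9 + 51*(18 + 11) = -9 + 51*29 = -9 + 1479 = 1470)
X/(-3996) = 1470/(-3996) = 1470*(-1/3996) = -245/666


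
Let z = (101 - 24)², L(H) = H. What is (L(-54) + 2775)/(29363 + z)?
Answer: 907/11764 ≈ 0.077100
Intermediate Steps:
z = 5929 (z = 77² = 5929)
(L(-54) + 2775)/(29363 + z) = (-54 + 2775)/(29363 + 5929) = 2721/35292 = 2721*(1/35292) = 907/11764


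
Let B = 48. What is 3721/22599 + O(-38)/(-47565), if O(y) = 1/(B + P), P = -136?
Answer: 1730565191/10510342920 ≈ 0.16465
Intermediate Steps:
O(y) = -1/88 (O(y) = 1/(48 - 136) = 1/(-88) = -1/88)
3721/22599 + O(-38)/(-47565) = 3721/22599 - 1/88/(-47565) = 3721*(1/22599) - 1/88*(-1/47565) = 3721/22599 + 1/4185720 = 1730565191/10510342920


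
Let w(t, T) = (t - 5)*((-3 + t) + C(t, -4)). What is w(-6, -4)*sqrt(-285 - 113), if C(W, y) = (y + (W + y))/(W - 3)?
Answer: 737*I*sqrt(398)/9 ≈ 1633.7*I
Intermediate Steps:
C(W, y) = (W + 2*y)/(-3 + W)
w(t, T) = (-5 + t)*(-3 + t + (-8 + t)/(-3 + t)) (w(t, T) = (t - 5)*((-3 + t) + (t + 2*(-4))/(-3 + t)) = (-5 + t)*((-3 + t) + (t - 8)/(-3 + t)) = (-5 + t)*((-3 + t) + (-8 + t)/(-3 + t)) = (-5 + t)*(-3 + t + (-8 + t)/(-3 + t)))
w(-6, -4)*sqrt(-285 - 113) = ((-5 + (-6)**3 - 10*(-6)**2 + 26*(-6))/(-3 - 6))*sqrt(-285 - 113) = ((-5 - 216 - 10*36 - 156)/(-9))*sqrt(-398) = (-(-5 - 216 - 360 - 156)/9)*(I*sqrt(398)) = (-1/9*(-737))*(I*sqrt(398)) = 737*(I*sqrt(398))/9 = 737*I*sqrt(398)/9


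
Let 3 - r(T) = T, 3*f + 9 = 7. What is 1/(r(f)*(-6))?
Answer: -1/22 ≈ -0.045455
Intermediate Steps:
f = -⅔ (f = -3 + (⅓)*7 = -3 + 7/3 = -⅔ ≈ -0.66667)
r(T) = 3 - T
1/(r(f)*(-6)) = 1/((3 - 1*(-⅔))*(-6)) = 1/((3 + ⅔)*(-6)) = 1/((11/3)*(-6)) = 1/(-22) = -1/22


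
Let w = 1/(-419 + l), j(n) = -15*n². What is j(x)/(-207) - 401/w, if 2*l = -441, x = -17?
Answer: 35391541/138 ≈ 2.5646e+5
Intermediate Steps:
l = -441/2 (l = (½)*(-441) = -441/2 ≈ -220.50)
w = -2/1279 (w = 1/(-419 - 441/2) = 1/(-1279/2) = -2/1279 ≈ -0.0015637)
j(x)/(-207) - 401/w = -15*(-17)²/(-207) - 401/(-2/1279) = -15*289*(-1/207) - 401*(-1279/2) = -4335*(-1/207) + 512879/2 = 1445/69 + 512879/2 = 35391541/138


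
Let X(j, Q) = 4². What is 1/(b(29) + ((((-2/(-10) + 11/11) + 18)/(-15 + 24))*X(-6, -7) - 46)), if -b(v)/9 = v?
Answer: -15/4093 ≈ -0.0036648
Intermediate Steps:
X(j, Q) = 16
b(v) = -9*v
1/(b(29) + ((((-2/(-10) + 11/11) + 18)/(-15 + 24))*X(-6, -7) - 46)) = 1/(-9*29 + ((((-2/(-10) + 11/11) + 18)/(-15 + 24))*16 - 46)) = 1/(-261 + ((((-2*(-⅒) + 11*(1/11)) + 18)/9)*16 - 46)) = 1/(-261 + ((((⅕ + 1) + 18)*(⅑))*16 - 46)) = 1/(-261 + (((6/5 + 18)*(⅑))*16 - 46)) = 1/(-261 + (((96/5)*(⅑))*16 - 46)) = 1/(-261 + ((32/15)*16 - 46)) = 1/(-261 + (512/15 - 46)) = 1/(-261 - 178/15) = 1/(-4093/15) = -15/4093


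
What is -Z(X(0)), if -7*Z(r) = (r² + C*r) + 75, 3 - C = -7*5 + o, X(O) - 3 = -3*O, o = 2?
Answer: 192/7 ≈ 27.429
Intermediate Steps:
X(O) = 3 - 3*O
C = 36 (C = 3 - (-7*5 + 2) = 3 - (-35 + 2) = 3 - 1*(-33) = 3 + 33 = 36)
Z(r) = -75/7 - 36*r/7 - r²/7 (Z(r) = -((r² + 36*r) + 75)/7 = -(75 + r² + 36*r)/7 = -75/7 - 36*r/7 - r²/7)
-Z(X(0)) = -(-75/7 - 36*(3 - 3*0)/7 - (3 - 3*0)²/7) = -(-75/7 - 36*(3 + 0)/7 - (3 + 0)²/7) = -(-75/7 - 36/7*3 - ⅐*3²) = -(-75/7 - 108/7 - ⅐*9) = -(-75/7 - 108/7 - 9/7) = -1*(-192/7) = 192/7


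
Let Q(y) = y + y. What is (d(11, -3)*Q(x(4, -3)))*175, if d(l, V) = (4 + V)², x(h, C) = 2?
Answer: 700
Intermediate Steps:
Q(y) = 2*y
(d(11, -3)*Q(x(4, -3)))*175 = ((4 - 3)²*(2*2))*175 = (1²*4)*175 = (1*4)*175 = 4*175 = 700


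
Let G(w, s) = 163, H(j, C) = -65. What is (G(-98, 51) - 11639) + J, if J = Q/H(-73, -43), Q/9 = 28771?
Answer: -1004879/65 ≈ -15460.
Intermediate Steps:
Q = 258939 (Q = 9*28771 = 258939)
J = -258939/65 (J = 258939/(-65) = 258939*(-1/65) = -258939/65 ≈ -3983.7)
(G(-98, 51) - 11639) + J = (163 - 11639) - 258939/65 = -11476 - 258939/65 = -1004879/65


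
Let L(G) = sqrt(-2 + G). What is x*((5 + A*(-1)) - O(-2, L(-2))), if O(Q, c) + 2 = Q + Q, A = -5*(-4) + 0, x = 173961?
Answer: -1565649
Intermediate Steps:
A = 20 (A = 20 + 0 = 20)
O(Q, c) = -2 + 2*Q (O(Q, c) = -2 + (Q + Q) = -2 + 2*Q)
x*((5 + A*(-1)) - O(-2, L(-2))) = 173961*((5 + 20*(-1)) - (-2 + 2*(-2))) = 173961*((5 - 20) - (-2 - 4)) = 173961*(-15 - 1*(-6)) = 173961*(-15 + 6) = 173961*(-9) = -1565649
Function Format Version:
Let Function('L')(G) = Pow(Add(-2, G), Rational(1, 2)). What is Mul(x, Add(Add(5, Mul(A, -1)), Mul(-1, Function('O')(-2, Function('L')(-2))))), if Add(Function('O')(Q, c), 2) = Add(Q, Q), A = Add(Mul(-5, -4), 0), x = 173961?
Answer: -1565649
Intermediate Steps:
A = 20 (A = Add(20, 0) = 20)
Function('O')(Q, c) = Add(-2, Mul(2, Q)) (Function('O')(Q, c) = Add(-2, Add(Q, Q)) = Add(-2, Mul(2, Q)))
Mul(x, Add(Add(5, Mul(A, -1)), Mul(-1, Function('O')(-2, Function('L')(-2))))) = Mul(173961, Add(Add(5, Mul(20, -1)), Mul(-1, Add(-2, Mul(2, -2))))) = Mul(173961, Add(Add(5, -20), Mul(-1, Add(-2, -4)))) = Mul(173961, Add(-15, Mul(-1, -6))) = Mul(173961, Add(-15, 6)) = Mul(173961, -9) = -1565649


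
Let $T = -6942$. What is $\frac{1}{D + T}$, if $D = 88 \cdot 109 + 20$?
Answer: $\frac{1}{2670} \approx 0.00037453$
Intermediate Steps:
$D = 9612$ ($D = 9592 + 20 = 9612$)
$\frac{1}{D + T} = \frac{1}{9612 - 6942} = \frac{1}{2670}$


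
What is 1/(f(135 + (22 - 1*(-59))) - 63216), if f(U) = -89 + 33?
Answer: -1/63272 ≈ -1.5805e-5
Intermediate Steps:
f(U) = -56
1/(f(135 + (22 - 1*(-59))) - 63216) = 1/(-56 - 63216) = 1/(-63272) = -1/63272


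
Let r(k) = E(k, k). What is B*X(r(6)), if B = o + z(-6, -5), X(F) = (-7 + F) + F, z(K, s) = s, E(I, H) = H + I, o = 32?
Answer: 459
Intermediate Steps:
r(k) = 2*k (r(k) = k + k = 2*k)
X(F) = -7 + 2*F
B = 27 (B = 32 - 5 = 27)
B*X(r(6)) = 27*(-7 + 2*(2*6)) = 27*(-7 + 2*12) = 27*(-7 + 24) = 27*17 = 459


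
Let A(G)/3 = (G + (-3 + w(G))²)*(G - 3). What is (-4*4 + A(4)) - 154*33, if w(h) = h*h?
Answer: -4579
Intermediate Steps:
w(h) = h²
A(G) = 3*(-3 + G)*(G + (-3 + G²)²) (A(G) = 3*((G + (-3 + G²)²)*(G - 3)) = 3*((G + (-3 + G²)²)*(-3 + G)) = 3*((-3 + G)*(G + (-3 + G²)²)) = 3*(-3 + G)*(G + (-3 + G²)²))
(-4*4 + A(4)) - 154*33 = (-4*4 + (-9*4 - 9*(-3 + 4²)² + 3*4² + 3*4*(-3 + 4²)²)) - 154*33 = (-16 + (-36 - 9*(-3 + 16)² + 3*16 + 3*4*(-3 + 16)²)) - 5082 = (-16 + (-36 - 9*13² + 48 + 3*4*13²)) - 5082 = (-16 + (-36 - 9*169 + 48 + 3*4*169)) - 5082 = (-16 + (-36 - 1521 + 48 + 2028)) - 5082 = (-16 + 519) - 5082 = 503 - 5082 = -4579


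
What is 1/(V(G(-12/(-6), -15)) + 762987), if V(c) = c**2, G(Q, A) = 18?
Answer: 1/763311 ≈ 1.3101e-6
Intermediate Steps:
1/(V(G(-12/(-6), -15)) + 762987) = 1/(18**2 + 762987) = 1/(324 + 762987) = 1/763311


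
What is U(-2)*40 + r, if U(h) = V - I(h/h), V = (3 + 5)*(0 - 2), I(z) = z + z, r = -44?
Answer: -764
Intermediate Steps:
I(z) = 2*z
V = -16 (V = 8*(-2) = -16)
U(h) = -18 (U(h) = -16 - 2*h/h = -16 - 2 = -18)
U(-2)*40 + r = -18*40 - 44 = -720 - 44 = -764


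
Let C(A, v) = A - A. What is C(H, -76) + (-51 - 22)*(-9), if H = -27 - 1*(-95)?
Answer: 657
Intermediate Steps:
H = 68 (H = -27 + 95 = 68)
C(A, v) = 0
C(H, -76) + (-51 - 22)*(-9) = 0 + (-51 - 22)*(-9) = 0 - 73*(-9) = 0 + 657 = 657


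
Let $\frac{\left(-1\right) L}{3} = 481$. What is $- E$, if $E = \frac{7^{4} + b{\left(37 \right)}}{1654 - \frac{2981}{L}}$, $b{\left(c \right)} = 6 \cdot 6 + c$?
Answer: $- \frac{3569982}{2389703} \approx -1.4939$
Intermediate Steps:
$L = -1443$ ($L = \left(-3\right) 481 = -1443$)
$b{\left(c \right)} = 36 + c$
$E = \frac{3569982}{2389703}$ ($E = \frac{7^{4} + \left(36 + 37\right)}{1654 - \frac{2981}{-1443}} = \frac{2401 + 73}{1654 - - \frac{2981}{1443}} = \frac{2474}{1654 + \frac{2981}{1443}} = \frac{2474}{\frac{2389703}{1443}} = 2474 \cdot \frac{1443}{2389703} = \frac{3569982}{2389703} \approx 1.4939$)
$- E = \left(-1\right) \frac{3569982}{2389703} = - \frac{3569982}{2389703}$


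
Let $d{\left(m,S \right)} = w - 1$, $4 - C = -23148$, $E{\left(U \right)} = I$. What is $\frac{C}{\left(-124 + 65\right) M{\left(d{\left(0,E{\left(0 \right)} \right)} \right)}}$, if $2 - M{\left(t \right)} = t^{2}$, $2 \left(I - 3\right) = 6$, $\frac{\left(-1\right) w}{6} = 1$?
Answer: $\frac{23152}{2773} \approx 8.3491$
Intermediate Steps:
$w = -6$ ($w = \left(-6\right) 1 = -6$)
$I = 6$ ($I = 3 + \frac{1}{2} \cdot 6 = 3 + 3 = 6$)
$E{\left(U \right)} = 6$
$C = 23152$ ($C = 4 - -23148 = 4 + 23148 = 23152$)
$d{\left(m,S \right)} = -7$ ($d{\left(m,S \right)} = -6 - 1 = -7$)
$M{\left(t \right)} = 2 - t^{2}$
$\frac{C}{\left(-124 + 65\right) M{\left(d{\left(0,E{\left(0 \right)} \right)} \right)}} = \frac{23152}{\left(-124 + 65\right) \left(2 - \left(-7\right)^{2}\right)} = \frac{23152}{\left(-59\right) \left(2 - 49\right)} = \frac{23152}{\left(-59\right) \left(-47\right)} = \frac{23152}{2773}$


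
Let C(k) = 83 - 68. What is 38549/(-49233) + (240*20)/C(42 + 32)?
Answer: 15716011/49233 ≈ 319.22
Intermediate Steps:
C(k) = 15
38549/(-49233) + (240*20)/C(42 + 32) = 38549/(-49233) + (240*20)/15 = 38549*(-1/49233) + 4800*(1/15) = -38549/49233 + 320 = 15716011/49233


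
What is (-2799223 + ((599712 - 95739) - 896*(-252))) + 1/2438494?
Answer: -5046360916251/2438494 ≈ -2.0695e+6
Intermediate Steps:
(-2799223 + ((599712 - 95739) - 896*(-252))) + 1/2438494 = (-2799223 + (503973 + 225792)) + 1/2438494 = (-2799223 + 729765) + 1/2438494 = -2069458 + 1/2438494 = -5046360916251/2438494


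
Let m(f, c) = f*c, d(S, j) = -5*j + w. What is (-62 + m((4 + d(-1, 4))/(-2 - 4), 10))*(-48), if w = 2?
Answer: 1856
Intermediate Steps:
d(S, j) = 2 - 5*j (d(S, j) = -5*j + 2 = 2 - 5*j)
m(f, c) = c*f
(-62 + m((4 + d(-1, 4))/(-2 - 4), 10))*(-48) = (-62 + 10*((4 + (2 - 5*4))/(-2 - 4)))*(-48) = (-62 + 10*((4 + (2 - 20))/(-6)))*(-48) = (-62 + 10*((4 - 18)*(-1/6)))*(-48) = (-62 + 10*(-14*(-1/6)))*(-48) = (-62 + 10*(7/3))*(-48) = (-62 + 70/3)*(-48) = -116/3*(-48) = 1856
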